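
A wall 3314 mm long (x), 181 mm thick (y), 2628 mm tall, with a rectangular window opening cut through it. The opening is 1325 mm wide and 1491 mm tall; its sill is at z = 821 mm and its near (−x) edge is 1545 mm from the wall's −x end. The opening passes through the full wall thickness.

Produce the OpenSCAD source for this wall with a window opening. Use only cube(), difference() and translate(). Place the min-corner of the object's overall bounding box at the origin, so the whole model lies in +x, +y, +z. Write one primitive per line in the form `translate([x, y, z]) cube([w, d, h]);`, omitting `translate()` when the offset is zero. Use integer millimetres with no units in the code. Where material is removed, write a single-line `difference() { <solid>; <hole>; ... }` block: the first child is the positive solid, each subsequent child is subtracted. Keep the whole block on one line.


difference() { cube([3314, 181, 2628]); translate([1545, 0, 821]) cube([1325, 181, 1491]); }


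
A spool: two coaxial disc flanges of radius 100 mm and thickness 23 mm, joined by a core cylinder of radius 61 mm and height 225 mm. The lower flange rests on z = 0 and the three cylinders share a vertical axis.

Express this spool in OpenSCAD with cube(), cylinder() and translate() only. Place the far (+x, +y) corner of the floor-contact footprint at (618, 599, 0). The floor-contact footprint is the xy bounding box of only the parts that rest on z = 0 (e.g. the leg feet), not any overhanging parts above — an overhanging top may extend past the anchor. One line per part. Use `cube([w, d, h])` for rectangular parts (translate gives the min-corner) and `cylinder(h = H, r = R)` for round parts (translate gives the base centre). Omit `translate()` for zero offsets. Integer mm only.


translate([518, 499, 0]) cylinder(h = 23, r = 100);
translate([518, 499, 23]) cylinder(h = 225, r = 61);
translate([518, 499, 248]) cylinder(h = 23, r = 100);


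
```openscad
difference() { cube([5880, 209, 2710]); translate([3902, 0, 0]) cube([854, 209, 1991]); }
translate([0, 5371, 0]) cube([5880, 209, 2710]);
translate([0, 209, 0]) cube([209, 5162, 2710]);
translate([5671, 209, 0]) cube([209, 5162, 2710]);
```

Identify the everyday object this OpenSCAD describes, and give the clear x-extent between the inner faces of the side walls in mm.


A single room. The interior width is 5462 mm.

Four walls enclosing a rectangle with a door in the front wall — a room. Outside width 5880 minus two 209 mm walls gives 5462 mm.


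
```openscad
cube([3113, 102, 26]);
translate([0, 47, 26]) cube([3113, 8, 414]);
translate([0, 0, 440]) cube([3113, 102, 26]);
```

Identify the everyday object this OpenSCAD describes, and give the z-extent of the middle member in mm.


An I-beam. The web height is 414 mm.

Two wide flanges with a thin centred web — an I-beam. Overall 466 mm minus two 26 mm flanges gives a web of 466 − 2·26 = 414 mm.


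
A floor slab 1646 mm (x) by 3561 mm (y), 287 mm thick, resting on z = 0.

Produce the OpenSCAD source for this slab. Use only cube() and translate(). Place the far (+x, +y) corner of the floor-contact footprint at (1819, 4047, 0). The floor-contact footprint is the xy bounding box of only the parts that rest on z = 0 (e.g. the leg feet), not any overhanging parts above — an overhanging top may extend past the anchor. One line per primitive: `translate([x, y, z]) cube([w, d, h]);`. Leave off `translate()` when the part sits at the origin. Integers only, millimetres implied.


translate([173, 486, 0]) cube([1646, 3561, 287]);


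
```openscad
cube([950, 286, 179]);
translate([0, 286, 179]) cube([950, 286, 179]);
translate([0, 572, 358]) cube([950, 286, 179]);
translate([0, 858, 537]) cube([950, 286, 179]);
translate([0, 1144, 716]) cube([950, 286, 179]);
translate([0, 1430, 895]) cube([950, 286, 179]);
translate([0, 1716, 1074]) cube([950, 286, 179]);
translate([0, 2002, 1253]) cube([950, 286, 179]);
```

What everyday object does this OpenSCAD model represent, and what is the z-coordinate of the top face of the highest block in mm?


A staircase. The total rise is 1432 mm.

8 identical blocks, each offset up and back from the previous — a staircase. Each step is 179 mm tall and there are 8 of them, so the total rise is 8 × 179 = 1432 mm.


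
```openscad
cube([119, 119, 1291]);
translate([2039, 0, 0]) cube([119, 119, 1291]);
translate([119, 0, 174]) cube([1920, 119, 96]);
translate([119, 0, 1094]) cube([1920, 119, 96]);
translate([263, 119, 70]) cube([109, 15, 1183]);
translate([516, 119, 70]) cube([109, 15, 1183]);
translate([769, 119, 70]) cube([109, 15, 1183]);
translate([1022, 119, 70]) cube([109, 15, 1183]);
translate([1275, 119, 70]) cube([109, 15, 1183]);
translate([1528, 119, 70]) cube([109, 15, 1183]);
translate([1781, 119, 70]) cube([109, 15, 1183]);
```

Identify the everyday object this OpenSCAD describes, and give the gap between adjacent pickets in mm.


A fence section. The picket gap is 144 mm.

Two posts, two rails, 7 pickets — a fence section. Span 1920 mm holds 7 pickets of 109 mm with 8 equal gaps: ⌊(1920 − 7·109) / 8⌋ = 144 mm.


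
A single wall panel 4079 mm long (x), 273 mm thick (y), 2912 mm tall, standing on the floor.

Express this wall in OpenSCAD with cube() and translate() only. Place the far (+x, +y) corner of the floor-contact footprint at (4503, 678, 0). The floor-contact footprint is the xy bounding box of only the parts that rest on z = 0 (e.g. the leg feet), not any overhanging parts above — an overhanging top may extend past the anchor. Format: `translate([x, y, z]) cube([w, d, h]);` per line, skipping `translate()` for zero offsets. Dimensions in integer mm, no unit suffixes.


translate([424, 405, 0]) cube([4079, 273, 2912]);


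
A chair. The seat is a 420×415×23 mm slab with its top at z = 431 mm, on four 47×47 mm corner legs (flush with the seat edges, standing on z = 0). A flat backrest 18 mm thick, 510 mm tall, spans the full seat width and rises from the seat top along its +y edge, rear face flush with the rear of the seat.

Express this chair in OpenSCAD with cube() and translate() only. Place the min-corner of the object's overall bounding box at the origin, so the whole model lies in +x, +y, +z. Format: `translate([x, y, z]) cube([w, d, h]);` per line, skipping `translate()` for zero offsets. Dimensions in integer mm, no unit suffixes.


translate([0, 0, 408]) cube([420, 415, 23]);
cube([47, 47, 408]);
translate([373, 0, 0]) cube([47, 47, 408]);
translate([0, 368, 0]) cube([47, 47, 408]);
translate([373, 368, 0]) cube([47, 47, 408]);
translate([0, 397, 431]) cube([420, 18, 510]);


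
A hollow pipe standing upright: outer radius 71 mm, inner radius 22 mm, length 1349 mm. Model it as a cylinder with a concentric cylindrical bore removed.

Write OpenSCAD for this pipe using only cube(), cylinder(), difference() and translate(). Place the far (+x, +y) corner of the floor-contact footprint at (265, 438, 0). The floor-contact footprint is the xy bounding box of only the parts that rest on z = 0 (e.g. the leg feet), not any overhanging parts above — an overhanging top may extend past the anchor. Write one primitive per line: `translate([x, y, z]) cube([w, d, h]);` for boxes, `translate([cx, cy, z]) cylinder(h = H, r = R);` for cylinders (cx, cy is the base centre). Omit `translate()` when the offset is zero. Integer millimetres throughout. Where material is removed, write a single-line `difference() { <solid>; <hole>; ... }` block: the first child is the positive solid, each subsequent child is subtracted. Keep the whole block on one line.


difference() { translate([194, 367, 0]) cylinder(h = 1349, r = 71); translate([194, 367, 0]) cylinder(h = 1349, r = 22); }


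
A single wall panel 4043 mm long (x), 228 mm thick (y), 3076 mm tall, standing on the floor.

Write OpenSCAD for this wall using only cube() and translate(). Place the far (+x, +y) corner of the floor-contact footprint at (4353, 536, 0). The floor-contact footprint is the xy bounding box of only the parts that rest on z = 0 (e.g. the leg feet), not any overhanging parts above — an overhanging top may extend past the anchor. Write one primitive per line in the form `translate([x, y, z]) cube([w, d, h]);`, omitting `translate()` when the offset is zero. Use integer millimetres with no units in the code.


translate([310, 308, 0]) cube([4043, 228, 3076]);


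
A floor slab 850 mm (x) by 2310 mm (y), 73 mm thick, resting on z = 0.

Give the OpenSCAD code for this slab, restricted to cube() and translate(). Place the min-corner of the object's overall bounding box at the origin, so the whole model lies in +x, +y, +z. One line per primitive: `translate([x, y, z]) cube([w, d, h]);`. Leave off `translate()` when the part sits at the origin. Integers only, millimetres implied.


cube([850, 2310, 73]);


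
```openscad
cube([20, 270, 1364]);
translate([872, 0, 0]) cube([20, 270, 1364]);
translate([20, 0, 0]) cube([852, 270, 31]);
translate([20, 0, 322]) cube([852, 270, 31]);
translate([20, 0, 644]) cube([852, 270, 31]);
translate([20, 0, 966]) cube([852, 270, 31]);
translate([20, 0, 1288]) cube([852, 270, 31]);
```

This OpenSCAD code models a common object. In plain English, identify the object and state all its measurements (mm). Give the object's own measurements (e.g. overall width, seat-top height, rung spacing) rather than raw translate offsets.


An open bookshelf. Two side panels, each 20 mm thick, 270 mm deep and 1364 mm tall, stand 892 mm apart (outside-to-outside). Between them sit 5 shelves, each 31 mm thick and 270 mm deep, spanning the full gap between the sides. The bottom shelf rests on the floor (its underside at z = 0) and the clear gap between one shelf's top and the next shelf's underside is 291 mm.


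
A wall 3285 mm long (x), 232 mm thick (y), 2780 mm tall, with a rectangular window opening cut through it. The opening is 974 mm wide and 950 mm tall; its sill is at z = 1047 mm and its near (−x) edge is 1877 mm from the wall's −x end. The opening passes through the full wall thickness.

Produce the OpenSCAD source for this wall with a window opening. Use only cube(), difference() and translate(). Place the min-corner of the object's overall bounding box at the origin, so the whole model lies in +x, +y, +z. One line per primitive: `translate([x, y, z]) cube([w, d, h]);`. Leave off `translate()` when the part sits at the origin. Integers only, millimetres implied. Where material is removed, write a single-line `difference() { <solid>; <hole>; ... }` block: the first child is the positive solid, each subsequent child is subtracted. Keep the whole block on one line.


difference() { cube([3285, 232, 2780]); translate([1877, 0, 1047]) cube([974, 232, 950]); }


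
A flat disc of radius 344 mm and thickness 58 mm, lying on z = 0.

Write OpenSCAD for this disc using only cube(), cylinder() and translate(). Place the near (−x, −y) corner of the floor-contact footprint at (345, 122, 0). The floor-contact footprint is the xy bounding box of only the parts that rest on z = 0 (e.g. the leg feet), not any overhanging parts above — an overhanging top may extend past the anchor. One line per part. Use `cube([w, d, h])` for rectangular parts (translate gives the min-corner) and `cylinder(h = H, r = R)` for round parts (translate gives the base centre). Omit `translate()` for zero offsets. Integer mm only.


translate([689, 466, 0]) cylinder(h = 58, r = 344);


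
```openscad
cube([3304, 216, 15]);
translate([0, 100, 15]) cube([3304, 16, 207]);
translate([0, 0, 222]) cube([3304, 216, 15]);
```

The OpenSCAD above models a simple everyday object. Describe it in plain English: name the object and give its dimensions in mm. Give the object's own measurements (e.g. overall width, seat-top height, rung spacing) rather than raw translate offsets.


An I-beam lying along x, 3304 mm long. Overall section height 237 mm. Two flanges 216 mm wide (y) and 15 mm thick, one on the floor and one at the top; a web 16 mm thick runs between them, centred on the flange width.


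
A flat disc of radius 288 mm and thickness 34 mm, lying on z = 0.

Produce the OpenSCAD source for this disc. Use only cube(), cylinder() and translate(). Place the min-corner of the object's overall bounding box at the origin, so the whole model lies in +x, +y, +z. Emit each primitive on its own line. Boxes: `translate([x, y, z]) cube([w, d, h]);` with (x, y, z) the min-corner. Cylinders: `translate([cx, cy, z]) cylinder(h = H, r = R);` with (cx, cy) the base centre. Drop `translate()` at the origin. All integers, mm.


translate([288, 288, 0]) cylinder(h = 34, r = 288);


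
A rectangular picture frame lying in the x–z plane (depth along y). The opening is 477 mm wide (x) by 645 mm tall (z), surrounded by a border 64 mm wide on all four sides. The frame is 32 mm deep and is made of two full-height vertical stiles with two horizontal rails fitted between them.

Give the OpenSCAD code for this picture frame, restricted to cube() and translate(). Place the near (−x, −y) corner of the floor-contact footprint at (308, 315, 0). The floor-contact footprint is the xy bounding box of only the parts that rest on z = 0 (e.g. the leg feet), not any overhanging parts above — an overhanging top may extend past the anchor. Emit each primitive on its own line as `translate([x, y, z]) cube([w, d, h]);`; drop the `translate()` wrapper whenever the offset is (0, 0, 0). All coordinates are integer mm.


translate([308, 315, 0]) cube([64, 32, 773]);
translate([849, 315, 0]) cube([64, 32, 773]);
translate([372, 315, 0]) cube([477, 32, 64]);
translate([372, 315, 709]) cube([477, 32, 64]);


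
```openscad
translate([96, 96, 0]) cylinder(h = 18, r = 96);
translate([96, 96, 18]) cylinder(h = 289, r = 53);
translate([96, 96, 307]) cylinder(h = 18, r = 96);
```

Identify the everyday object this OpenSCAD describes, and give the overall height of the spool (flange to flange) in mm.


A spool. The overall height is 325 mm.

Three coaxial cylinders, large–small–large — a spool. Two 18 mm flanges and a 289 mm core give 18 + 289 + 18 = 325 mm.


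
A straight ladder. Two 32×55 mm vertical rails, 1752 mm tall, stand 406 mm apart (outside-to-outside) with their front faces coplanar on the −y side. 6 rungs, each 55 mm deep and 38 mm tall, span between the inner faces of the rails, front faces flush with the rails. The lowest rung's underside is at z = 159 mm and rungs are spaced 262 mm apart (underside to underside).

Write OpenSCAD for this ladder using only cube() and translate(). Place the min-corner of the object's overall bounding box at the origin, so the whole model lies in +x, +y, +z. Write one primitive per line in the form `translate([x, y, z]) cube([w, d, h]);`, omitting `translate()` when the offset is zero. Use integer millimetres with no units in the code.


cube([32, 55, 1752]);
translate([374, 0, 0]) cube([32, 55, 1752]);
translate([32, 0, 159]) cube([342, 55, 38]);
translate([32, 0, 421]) cube([342, 55, 38]);
translate([32, 0, 683]) cube([342, 55, 38]);
translate([32, 0, 945]) cube([342, 55, 38]);
translate([32, 0, 1207]) cube([342, 55, 38]);
translate([32, 0, 1469]) cube([342, 55, 38]);


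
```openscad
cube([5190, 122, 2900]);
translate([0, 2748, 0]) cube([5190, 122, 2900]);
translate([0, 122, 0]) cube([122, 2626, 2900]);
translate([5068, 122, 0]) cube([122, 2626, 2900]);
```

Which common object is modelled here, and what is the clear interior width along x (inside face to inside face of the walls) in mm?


A house (or room) frame. The interior width is 4946 mm.

Four 2900 mm walls enclosing a rectangle with no floor or roof — a room or house frame. Outside width is 5190 mm and wall thickness is 122 mm, so the interior width is 5190 − 2 × 122 = 4946 mm.


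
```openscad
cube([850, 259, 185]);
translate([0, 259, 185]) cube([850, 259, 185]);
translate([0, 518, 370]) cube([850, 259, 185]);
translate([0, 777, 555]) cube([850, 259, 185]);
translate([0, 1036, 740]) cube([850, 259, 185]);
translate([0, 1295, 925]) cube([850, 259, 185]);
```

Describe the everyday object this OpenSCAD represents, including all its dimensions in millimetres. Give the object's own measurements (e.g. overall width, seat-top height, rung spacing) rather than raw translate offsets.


A straight staircase of 6 solid steps. Each step is 850 mm wide (x), 259 mm deep (y, the going) and 185 mm tall (the rise). The first step rests on the floor; each subsequent step sits one going further in +y and one rise higher in +z, directly behind and above the previous step with no overlap.


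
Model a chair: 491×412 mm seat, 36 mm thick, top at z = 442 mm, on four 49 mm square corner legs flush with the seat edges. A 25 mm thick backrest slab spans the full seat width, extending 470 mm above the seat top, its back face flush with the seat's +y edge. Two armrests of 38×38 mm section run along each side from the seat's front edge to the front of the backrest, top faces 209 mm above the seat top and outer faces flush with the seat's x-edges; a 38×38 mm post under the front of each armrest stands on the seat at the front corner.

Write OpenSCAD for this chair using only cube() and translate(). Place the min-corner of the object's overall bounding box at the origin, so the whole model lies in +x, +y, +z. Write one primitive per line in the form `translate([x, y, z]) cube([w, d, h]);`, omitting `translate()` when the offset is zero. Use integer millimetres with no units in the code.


// leg_h = 442 - 36 = 406
// arm post h = 209 - 38 = 171
translate([0, 0, 406]) cube([491, 412, 36]);
cube([49, 49, 406]);
translate([442, 0, 0]) cube([49, 49, 406]);
translate([0, 363, 0]) cube([49, 49, 406]);
translate([442, 363, 0]) cube([49, 49, 406]);
translate([0, 387, 442]) cube([491, 25, 470]);
translate([0, 0, 613]) cube([38, 387, 38]);
translate([453, 0, 613]) cube([38, 387, 38]);
translate([0, 0, 442]) cube([38, 38, 171]);
translate([453, 0, 442]) cube([38, 38, 171]);


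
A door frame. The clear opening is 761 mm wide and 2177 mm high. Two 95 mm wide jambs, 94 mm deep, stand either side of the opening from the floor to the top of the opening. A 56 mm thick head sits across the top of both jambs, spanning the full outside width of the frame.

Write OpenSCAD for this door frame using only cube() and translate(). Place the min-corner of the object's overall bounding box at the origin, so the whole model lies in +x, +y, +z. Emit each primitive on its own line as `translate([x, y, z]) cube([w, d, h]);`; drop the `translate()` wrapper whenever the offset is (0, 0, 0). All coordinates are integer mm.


cube([95, 94, 2177]);
translate([856, 0, 0]) cube([95, 94, 2177]);
translate([0, 0, 2177]) cube([951, 94, 56]);


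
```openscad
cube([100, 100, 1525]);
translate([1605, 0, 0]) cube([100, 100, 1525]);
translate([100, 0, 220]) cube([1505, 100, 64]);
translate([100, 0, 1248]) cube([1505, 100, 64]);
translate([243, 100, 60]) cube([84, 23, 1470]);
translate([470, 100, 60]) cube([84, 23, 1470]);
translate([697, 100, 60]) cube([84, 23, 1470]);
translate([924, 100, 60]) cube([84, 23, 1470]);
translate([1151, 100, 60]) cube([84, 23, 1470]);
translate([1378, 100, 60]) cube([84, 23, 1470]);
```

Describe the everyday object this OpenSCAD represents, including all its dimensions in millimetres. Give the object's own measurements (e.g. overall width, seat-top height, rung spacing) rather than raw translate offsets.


A fence section. Two 100×100 mm posts, 1525 mm tall, stand on the floor with a clear span of 1505 mm between their inner faces. Two horizontal rails of 100×64 mm section span the gap between the posts with their undersides at z = 220 mm and z = 1248 mm, flush with the posts' −y face. 6 pickets, each 84 mm wide, 23 mm thick and 1470 mm tall, are fixed to the +y face of the rails with their bottoms at z = 60 mm, spaced across the span with a 143 mm gap after the −x post and between neighbouring pickets and before the +x post.


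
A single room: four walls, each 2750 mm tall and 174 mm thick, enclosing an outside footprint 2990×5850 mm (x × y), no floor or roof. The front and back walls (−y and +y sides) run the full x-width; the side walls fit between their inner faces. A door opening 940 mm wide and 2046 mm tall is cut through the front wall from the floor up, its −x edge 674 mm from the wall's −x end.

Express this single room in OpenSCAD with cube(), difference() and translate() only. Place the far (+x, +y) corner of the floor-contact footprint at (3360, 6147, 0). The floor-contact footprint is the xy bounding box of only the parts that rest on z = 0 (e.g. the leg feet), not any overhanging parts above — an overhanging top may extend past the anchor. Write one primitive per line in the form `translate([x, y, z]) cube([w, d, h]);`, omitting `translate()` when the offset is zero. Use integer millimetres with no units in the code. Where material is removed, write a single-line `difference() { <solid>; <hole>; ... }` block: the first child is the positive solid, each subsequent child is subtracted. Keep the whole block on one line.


difference() { translate([370, 297, 0]) cube([2990, 174, 2750]); translate([1044, 297, 0]) cube([940, 174, 2046]); }
translate([370, 5973, 0]) cube([2990, 174, 2750]);
translate([370, 471, 0]) cube([174, 5502, 2750]);
translate([3186, 471, 0]) cube([174, 5502, 2750]);


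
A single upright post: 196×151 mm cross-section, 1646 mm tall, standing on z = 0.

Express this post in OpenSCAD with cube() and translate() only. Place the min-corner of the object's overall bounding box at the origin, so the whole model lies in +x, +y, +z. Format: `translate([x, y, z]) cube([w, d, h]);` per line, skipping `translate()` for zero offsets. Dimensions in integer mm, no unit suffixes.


cube([196, 151, 1646]);


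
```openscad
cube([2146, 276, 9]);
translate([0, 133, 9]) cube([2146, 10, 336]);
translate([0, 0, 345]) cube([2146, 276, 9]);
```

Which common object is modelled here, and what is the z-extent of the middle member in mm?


An I-beam. The web height is 336 mm.

Two wide flanges with a thin centred web — an I-beam. Overall 354 mm minus two 9 mm flanges gives a web of 354 − 2·9 = 336 mm.


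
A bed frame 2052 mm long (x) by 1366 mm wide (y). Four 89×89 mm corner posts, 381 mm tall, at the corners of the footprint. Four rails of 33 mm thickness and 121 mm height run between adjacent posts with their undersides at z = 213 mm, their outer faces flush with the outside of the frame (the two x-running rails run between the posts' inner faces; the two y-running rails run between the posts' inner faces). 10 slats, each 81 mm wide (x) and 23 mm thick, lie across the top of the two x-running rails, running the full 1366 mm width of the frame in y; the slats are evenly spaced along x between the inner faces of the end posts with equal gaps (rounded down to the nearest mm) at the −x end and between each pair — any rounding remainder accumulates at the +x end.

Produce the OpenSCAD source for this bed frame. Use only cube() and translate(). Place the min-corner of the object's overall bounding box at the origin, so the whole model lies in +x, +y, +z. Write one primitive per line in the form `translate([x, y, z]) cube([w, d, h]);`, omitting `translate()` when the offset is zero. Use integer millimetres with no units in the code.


cube([89, 89, 381]);
translate([0, 1277, 0]) cube([89, 89, 381]);
translate([1963, 0, 0]) cube([89, 89, 381]);
translate([1963, 1277, 0]) cube([89, 89, 381]);
translate([89, 0, 213]) cube([1874, 33, 121]);
translate([89, 1333, 213]) cube([1874, 33, 121]);
translate([0, 89, 213]) cube([33, 1188, 121]);
translate([2019, 89, 213]) cube([33, 1188, 121]);
translate([185, 0, 334]) cube([81, 1366, 23]);
translate([362, 0, 334]) cube([81, 1366, 23]);
translate([539, 0, 334]) cube([81, 1366, 23]);
translate([716, 0, 334]) cube([81, 1366, 23]);
translate([893, 0, 334]) cube([81, 1366, 23]);
translate([1070, 0, 334]) cube([81, 1366, 23]);
translate([1247, 0, 334]) cube([81, 1366, 23]);
translate([1424, 0, 334]) cube([81, 1366, 23]);
translate([1601, 0, 334]) cube([81, 1366, 23]);
translate([1778, 0, 334]) cube([81, 1366, 23]);


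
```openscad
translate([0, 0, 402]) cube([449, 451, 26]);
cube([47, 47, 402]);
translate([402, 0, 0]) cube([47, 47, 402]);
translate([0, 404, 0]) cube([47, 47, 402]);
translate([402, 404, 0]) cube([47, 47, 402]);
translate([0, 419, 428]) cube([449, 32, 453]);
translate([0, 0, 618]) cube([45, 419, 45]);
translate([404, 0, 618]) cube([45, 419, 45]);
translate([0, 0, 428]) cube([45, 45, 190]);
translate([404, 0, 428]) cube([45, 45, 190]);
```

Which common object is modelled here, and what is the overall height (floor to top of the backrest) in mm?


A chair. The overall height is 881 mm.

A slab on four corner posts with a tall panel at the back — a chair. The seat slab sits at z = 402 with thickness 26, and the 453 mm backrest starts at the seat top, so the overall height is 402 + 26 + 453 = 881 mm.


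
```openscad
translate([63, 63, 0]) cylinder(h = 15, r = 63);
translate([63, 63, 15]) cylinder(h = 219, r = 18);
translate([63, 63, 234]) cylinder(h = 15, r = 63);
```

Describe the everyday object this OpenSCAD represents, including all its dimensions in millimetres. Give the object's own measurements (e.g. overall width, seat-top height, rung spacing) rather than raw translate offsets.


A spool: two coaxial disc flanges of radius 63 mm and thickness 15 mm, joined by a core cylinder of radius 18 mm and height 219 mm. The lower flange rests on z = 0 and the three cylinders share a vertical axis.


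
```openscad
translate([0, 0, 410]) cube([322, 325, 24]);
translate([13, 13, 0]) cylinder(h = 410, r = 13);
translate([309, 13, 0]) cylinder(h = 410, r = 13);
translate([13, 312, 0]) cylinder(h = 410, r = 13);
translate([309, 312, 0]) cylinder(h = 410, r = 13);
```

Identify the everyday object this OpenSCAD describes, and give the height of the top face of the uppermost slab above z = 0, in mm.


A stool. The seat height is 434 mm.

A 322×325×24 slab at z = 410 on four corner cylinders — a stool. The seat top is 410 + 24 = 434 mm.


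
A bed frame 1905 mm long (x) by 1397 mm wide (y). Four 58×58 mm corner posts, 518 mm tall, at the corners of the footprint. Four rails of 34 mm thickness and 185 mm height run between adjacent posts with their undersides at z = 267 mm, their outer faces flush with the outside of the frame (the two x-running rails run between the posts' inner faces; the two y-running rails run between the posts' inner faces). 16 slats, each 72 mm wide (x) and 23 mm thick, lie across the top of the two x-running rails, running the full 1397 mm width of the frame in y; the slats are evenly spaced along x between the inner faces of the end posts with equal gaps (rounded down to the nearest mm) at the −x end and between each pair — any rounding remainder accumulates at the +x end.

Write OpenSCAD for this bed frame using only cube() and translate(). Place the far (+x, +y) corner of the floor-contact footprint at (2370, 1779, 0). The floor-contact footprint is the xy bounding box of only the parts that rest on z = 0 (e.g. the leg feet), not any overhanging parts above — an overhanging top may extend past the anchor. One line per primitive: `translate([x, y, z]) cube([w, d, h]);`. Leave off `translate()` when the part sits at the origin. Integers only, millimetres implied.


translate([465, 382, 0]) cube([58, 58, 518]);
translate([465, 1721, 0]) cube([58, 58, 518]);
translate([2312, 382, 0]) cube([58, 58, 518]);
translate([2312, 1721, 0]) cube([58, 58, 518]);
translate([523, 382, 267]) cube([1789, 34, 185]);
translate([523, 1745, 267]) cube([1789, 34, 185]);
translate([465, 440, 267]) cube([34, 1281, 185]);
translate([2336, 440, 267]) cube([34, 1281, 185]);
translate([560, 382, 452]) cube([72, 1397, 23]);
translate([669, 382, 452]) cube([72, 1397, 23]);
translate([778, 382, 452]) cube([72, 1397, 23]);
translate([887, 382, 452]) cube([72, 1397, 23]);
translate([996, 382, 452]) cube([72, 1397, 23]);
translate([1105, 382, 452]) cube([72, 1397, 23]);
translate([1214, 382, 452]) cube([72, 1397, 23]);
translate([1323, 382, 452]) cube([72, 1397, 23]);
translate([1432, 382, 452]) cube([72, 1397, 23]);
translate([1541, 382, 452]) cube([72, 1397, 23]);
translate([1650, 382, 452]) cube([72, 1397, 23]);
translate([1759, 382, 452]) cube([72, 1397, 23]);
translate([1868, 382, 452]) cube([72, 1397, 23]);
translate([1977, 382, 452]) cube([72, 1397, 23]);
translate([2086, 382, 452]) cube([72, 1397, 23]);
translate([2195, 382, 452]) cube([72, 1397, 23]);


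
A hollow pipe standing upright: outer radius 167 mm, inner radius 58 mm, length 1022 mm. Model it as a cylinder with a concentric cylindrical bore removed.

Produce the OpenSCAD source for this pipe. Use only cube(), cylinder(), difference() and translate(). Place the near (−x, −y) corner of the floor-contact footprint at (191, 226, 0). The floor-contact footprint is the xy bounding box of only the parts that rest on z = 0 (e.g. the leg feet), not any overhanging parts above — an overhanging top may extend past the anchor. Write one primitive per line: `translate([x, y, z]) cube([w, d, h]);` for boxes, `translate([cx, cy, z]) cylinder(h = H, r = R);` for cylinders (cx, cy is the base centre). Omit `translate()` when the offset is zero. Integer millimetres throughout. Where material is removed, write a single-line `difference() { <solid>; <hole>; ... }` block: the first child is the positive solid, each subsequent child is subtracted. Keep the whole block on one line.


difference() { translate([358, 393, 0]) cylinder(h = 1022, r = 167); translate([358, 393, 0]) cylinder(h = 1022, r = 58); }


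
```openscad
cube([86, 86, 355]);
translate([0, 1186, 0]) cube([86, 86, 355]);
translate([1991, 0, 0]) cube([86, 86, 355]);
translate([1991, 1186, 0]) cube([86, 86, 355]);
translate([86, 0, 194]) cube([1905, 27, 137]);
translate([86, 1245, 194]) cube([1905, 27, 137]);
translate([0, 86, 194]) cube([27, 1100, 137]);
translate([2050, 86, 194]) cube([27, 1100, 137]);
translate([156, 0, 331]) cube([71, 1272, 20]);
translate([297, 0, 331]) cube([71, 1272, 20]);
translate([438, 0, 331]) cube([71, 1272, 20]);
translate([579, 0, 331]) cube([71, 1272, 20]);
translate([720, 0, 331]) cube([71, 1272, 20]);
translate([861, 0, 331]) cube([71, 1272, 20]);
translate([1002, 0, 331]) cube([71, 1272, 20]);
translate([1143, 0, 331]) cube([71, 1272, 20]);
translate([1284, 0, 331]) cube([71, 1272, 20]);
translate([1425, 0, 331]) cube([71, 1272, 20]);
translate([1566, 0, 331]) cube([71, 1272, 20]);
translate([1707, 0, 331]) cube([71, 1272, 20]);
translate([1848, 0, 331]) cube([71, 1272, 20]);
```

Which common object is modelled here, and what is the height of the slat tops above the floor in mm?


A bed frame. The slat-top height is 351 mm.

Four posts, four rails, and a row of slats — a bed frame. Slats sit on the rails at z = 194 + 137 = 331; with slat thickness 20, the top is 351 mm.


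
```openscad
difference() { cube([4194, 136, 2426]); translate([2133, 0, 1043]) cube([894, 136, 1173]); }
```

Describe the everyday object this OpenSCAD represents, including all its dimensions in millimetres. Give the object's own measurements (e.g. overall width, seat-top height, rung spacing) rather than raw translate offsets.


A wall 4194 mm long (x), 136 mm thick (y), 2426 mm tall, with a rectangular window opening cut through it. The opening is 894 mm wide and 1173 mm tall; its sill is at z = 1043 mm and its near (−x) edge is 2133 mm from the wall's −x end. The opening passes through the full wall thickness.


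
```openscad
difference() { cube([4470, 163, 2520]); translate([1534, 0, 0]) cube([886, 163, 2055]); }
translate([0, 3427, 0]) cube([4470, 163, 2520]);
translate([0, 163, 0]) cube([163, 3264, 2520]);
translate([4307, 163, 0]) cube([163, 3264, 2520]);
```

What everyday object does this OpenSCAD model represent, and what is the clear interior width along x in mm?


A single room. The interior width is 4144 mm.

Four walls enclosing a rectangle with a door in the front wall — a room. Outside width 4470 minus two 163 mm walls gives 4144 mm.


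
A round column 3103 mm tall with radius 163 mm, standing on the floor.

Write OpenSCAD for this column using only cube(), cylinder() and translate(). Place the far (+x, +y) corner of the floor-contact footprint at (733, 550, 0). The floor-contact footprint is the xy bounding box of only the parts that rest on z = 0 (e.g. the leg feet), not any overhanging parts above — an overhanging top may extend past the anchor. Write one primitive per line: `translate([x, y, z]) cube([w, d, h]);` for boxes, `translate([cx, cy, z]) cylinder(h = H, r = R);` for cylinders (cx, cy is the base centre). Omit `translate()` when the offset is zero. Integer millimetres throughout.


translate([570, 387, 0]) cylinder(h = 3103, r = 163);


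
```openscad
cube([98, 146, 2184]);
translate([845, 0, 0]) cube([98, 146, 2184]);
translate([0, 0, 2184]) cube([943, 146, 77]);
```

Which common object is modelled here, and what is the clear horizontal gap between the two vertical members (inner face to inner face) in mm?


A door frame. The clear opening width is 747 mm.

Two 2184 mm tall posts with a header on top — a door frame. The left jamb is 98 mm wide at x = 0; the right jamb starts at x = 845. The clear opening is 845 − 98 = 747 mm.


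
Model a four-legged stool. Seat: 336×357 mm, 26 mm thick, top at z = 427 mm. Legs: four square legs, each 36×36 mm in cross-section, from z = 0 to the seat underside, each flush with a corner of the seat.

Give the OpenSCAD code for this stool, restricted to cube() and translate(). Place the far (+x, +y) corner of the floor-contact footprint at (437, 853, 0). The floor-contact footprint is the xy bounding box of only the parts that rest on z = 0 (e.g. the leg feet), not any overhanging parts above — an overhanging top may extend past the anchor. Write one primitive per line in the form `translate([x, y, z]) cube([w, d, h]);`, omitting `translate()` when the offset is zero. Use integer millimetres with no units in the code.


translate([101, 496, 401]) cube([336, 357, 26]);
translate([101, 496, 0]) cube([36, 36, 401]);
translate([401, 496, 0]) cube([36, 36, 401]);
translate([101, 817, 0]) cube([36, 36, 401]);
translate([401, 817, 0]) cube([36, 36, 401]);


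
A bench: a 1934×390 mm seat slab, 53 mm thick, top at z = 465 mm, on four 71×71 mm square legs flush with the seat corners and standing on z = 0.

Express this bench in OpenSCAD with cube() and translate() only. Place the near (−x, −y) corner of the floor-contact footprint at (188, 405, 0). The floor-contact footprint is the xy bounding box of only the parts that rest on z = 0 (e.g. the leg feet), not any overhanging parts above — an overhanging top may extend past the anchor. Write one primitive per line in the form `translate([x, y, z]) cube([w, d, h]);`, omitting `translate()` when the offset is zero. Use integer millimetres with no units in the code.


// leg_h = 465 − 53 = 412
translate([188, 405, 412]) cube([1934, 390, 53]);
translate([188, 405, 0]) cube([71, 71, 412]);
translate([188, 724, 0]) cube([71, 71, 412]);
translate([2051, 405, 0]) cube([71, 71, 412]);
translate([2051, 724, 0]) cube([71, 71, 412]);


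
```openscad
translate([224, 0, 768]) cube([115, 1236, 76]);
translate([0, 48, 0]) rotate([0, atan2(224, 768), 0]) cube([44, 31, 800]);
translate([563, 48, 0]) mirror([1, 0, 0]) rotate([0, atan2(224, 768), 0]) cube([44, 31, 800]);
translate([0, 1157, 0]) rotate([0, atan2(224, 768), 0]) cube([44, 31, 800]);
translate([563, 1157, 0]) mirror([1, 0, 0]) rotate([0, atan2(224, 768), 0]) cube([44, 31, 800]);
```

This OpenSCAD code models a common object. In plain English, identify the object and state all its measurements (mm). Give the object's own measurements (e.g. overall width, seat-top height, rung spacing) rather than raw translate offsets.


A sawhorse. A 115×1236×76 mm beam (x, y, z) sits on two A-frame leg pairs. Each pair is two raked legs of 44×31 mm section (31 mm along y) splaying symmetrically in x. Each leg rises 768 mm vertically over 224 mm of horizontal reach and is 800 mm long along its own axis. Every leg's outer bottom edge rests on the floor and its outer top edge meets a bottom edge of the beam — the left legs (tilting toward +x) meet the beam's −x bottom edge, the right legs (their mirror images, tilting toward −x) meet its +x bottom edge — so the leg tops tuck under the beam, the beam's underside is 768 mm above the floor, and the feet are 563 mm apart outside-to-outside with the beam centred between them. The two leg pairs are set in 48 mm from either end of the beam.


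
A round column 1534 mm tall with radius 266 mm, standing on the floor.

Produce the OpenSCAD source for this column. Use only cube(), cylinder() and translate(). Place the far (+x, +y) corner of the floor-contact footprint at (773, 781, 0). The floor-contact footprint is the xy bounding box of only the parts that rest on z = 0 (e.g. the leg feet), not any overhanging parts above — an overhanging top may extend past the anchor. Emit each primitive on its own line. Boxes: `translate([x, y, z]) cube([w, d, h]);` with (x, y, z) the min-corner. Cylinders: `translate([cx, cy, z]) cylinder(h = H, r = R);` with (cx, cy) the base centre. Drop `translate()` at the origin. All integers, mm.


translate([507, 515, 0]) cylinder(h = 1534, r = 266);


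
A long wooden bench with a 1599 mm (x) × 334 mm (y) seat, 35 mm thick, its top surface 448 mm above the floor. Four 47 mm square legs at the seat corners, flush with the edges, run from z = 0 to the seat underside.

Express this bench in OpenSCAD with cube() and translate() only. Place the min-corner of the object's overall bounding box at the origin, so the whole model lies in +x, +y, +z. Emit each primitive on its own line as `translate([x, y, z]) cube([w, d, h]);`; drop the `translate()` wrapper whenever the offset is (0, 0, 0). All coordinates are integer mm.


// leg_h = 448 − 35 = 413
translate([0, 0, 413]) cube([1599, 334, 35]);
cube([47, 47, 413]);
translate([0, 287, 0]) cube([47, 47, 413]);
translate([1552, 0, 0]) cube([47, 47, 413]);
translate([1552, 287, 0]) cube([47, 47, 413]);


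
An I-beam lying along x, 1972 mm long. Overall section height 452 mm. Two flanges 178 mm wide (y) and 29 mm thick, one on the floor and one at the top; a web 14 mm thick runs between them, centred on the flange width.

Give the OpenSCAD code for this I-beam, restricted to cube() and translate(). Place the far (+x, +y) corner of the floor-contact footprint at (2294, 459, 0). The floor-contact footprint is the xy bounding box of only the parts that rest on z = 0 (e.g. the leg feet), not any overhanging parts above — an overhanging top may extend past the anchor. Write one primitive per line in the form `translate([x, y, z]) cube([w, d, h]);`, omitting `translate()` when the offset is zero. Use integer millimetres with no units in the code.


translate([322, 281, 0]) cube([1972, 178, 29]);
translate([322, 363, 29]) cube([1972, 14, 394]);
translate([322, 281, 423]) cube([1972, 178, 29]);


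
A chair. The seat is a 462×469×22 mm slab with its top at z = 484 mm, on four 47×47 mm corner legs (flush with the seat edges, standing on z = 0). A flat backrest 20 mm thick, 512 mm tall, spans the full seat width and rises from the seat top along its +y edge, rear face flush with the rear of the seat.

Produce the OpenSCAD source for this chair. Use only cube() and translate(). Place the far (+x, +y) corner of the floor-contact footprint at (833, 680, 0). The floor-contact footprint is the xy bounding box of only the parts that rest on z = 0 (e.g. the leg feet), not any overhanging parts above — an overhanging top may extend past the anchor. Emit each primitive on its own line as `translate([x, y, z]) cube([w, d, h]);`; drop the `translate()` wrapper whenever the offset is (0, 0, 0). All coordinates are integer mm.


translate([371, 211, 462]) cube([462, 469, 22]);
translate([371, 211, 0]) cube([47, 47, 462]);
translate([786, 211, 0]) cube([47, 47, 462]);
translate([371, 633, 0]) cube([47, 47, 462]);
translate([786, 633, 0]) cube([47, 47, 462]);
translate([371, 660, 484]) cube([462, 20, 512]);
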